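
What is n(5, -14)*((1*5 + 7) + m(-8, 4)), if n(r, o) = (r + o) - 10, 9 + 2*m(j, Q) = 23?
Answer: -361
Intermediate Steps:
m(j, Q) = 7 (m(j, Q) = -9/2 + (½)*23 = -9/2 + 23/2 = 7)
n(r, o) = -10 + o + r (n(r, o) = (o + r) - 10 = -10 + o + r)
n(5, -14)*((1*5 + 7) + m(-8, 4)) = (-10 - 14 + 5)*((1*5 + 7) + 7) = -19*((5 + 7) + 7) = -19*(12 + 7) = -19*19 = -361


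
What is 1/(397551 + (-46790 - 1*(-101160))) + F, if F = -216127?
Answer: -97672329966/451921 ≈ -2.1613e+5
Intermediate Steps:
1/(397551 + (-46790 - 1*(-101160))) + F = 1/(397551 + (-46790 - 1*(-101160))) - 216127 = 1/(397551 + (-46790 + 101160)) - 216127 = 1/(397551 + 54370) - 216127 = 1/451921 - 216127 = -97672329966/451921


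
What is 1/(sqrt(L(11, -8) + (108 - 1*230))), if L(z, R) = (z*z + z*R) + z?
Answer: -I*sqrt(78)/78 ≈ -0.11323*I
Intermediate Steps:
L(z, R) = z + z**2 + R*z (L(z, R) = (z**2 + R*z) + z = z + z**2 + R*z)
1/(sqrt(L(11, -8) + (108 - 1*230))) = 1/(sqrt(11*(1 - 8 + 11) + (108 - 1*230))) = 1/(sqrt(11*4 + (108 - 230))) = 1/(sqrt(44 - 122)) = 1/(sqrt(-78)) = 1/(I*sqrt(78)) = -I*sqrt(78)/78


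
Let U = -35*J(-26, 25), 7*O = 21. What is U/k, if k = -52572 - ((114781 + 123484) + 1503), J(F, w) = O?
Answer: 21/58468 ≈ 0.00035917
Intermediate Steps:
O = 3 (O = (1/7)*21 = 3)
J(F, w) = 3
U = -105 (U = -35*3 = -105)
k = -292340 (k = -52572 - (238265 + 1503) = -52572 - 1*239768 = -52572 - 239768 = -292340)
U/k = -105/(-292340) = -105*(-1/292340) = 21/58468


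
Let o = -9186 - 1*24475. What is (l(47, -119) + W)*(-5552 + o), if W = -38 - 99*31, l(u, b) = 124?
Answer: 116972379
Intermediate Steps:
o = -33661 (o = -9186 - 24475 = -33661)
W = -3107 (W = -38 - 3069 = -3107)
(l(47, -119) + W)*(-5552 + o) = (124 - 3107)*(-5552 - 33661) = -2983*(-39213) = 116972379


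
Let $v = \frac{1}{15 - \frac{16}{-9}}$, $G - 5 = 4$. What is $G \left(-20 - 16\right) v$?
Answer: $- \frac{2916}{151} \approx -19.311$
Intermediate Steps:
$G = 9$ ($G = 5 + 4 = 9$)
$v = \frac{9}{151}$ ($v = \frac{1}{15 - - \frac{16}{9}} = \frac{1}{15 + \frac{16}{9}} = \frac{1}{\frac{151}{9}} = \frac{9}{151} \approx 0.059603$)
$G \left(-20 - 16\right) v = 9 \left(-20 - 16\right) \frac{9}{151} = 9 \left(-36\right) \frac{9}{151} = \left(-324\right) \frac{9}{151} = - \frac{2916}{151}$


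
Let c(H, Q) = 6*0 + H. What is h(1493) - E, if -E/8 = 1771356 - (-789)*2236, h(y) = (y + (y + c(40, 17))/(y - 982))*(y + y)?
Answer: 32751536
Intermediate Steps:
c(H, Q) = H (c(H, Q) = 0 + H = H)
h(y) = 2*y*(y + (40 + y)/(-982 + y)) (h(y) = (y + (y + 40)/(y - 982))*(y + y) = (y + (40 + y)/(-982 + y))*(2*y) = 2*y*(y + (40 + y)/(-982 + y)))
E = -28284480 (E = -8*(1771356 - (-789)*2236) = -8*(1771356 - 1*(-1764204)) = -8*(1771356 + 1764204) = -8*3535560 = -28284480)
h(1493) - E = 2*1493*(40 + 1493² - 981*1493)/(-982 + 1493) - 1*(-28284480) = 2*1493*(40 + 2229049 - 1464633)/511 + 28284480 = 2*1493*(1/511)*764456 + 28284480 = 4467056 + 28284480 = 32751536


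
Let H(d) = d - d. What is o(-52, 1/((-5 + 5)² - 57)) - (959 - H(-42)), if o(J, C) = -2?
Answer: -961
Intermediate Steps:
H(d) = 0
o(-52, 1/((-5 + 5)² - 57)) - (959 - H(-42)) = -2 - (959 - 1*0) = -2 - (959 + 0) = -2 - 1*959 = -2 - 959 = -961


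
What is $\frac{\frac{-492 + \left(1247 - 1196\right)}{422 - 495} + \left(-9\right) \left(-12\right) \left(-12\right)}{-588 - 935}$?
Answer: $\frac{94167}{111179} \approx 0.84699$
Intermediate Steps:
$\frac{\frac{-492 + \left(1247 - 1196\right)}{422 - 495} + \left(-9\right) \left(-12\right) \left(-12\right)}{-588 - 935} = \frac{\frac{-492 + 51}{-73} + 108 \left(-12\right)}{-1523} = \left(\left(-441\right) \left(- \frac{1}{73}\right) - 1296\right) \left(- \frac{1}{1523}\right) = \left(\frac{441}{73} - 1296\right) \left(- \frac{1}{1523}\right) = \left(- \frac{94167}{73}\right) \left(- \frac{1}{1523}\right) = \frac{94167}{111179}$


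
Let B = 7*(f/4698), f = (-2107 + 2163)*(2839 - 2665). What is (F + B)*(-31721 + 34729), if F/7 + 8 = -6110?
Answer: -3476977280/27 ≈ -1.2878e+8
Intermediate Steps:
F = -42826 (F = -56 + 7*(-6110) = -56 - 42770 = -42826)
f = 9744 (f = 56*174 = 9744)
B = 392/27 (B = 7*(9744/4698) = 7*(9744*(1/4698)) = 7*(56/27) = 392/27 ≈ 14.519)
(F + B)*(-31721 + 34729) = (-42826 + 392/27)*(-31721 + 34729) = -1155910/27*3008 = -3476977280/27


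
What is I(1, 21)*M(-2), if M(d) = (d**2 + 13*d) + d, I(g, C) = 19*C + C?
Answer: -10080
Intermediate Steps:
I(g, C) = 20*C
M(d) = d**2 + 14*d
I(1, 21)*M(-2) = (20*21)*(-2*(14 - 2)) = 420*(-2*12) = 420*(-24) = -10080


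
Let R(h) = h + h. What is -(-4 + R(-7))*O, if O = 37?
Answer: 666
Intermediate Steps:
R(h) = 2*h
-(-4 + R(-7))*O = -(-4 + 2*(-7))*37 = -(-4 - 14)*37 = -(-18)*37 = -1*(-666) = 666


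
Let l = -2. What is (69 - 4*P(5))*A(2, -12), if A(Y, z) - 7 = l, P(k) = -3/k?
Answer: 357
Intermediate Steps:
A(Y, z) = 5 (A(Y, z) = 7 - 2 = 5)
(69 - 4*P(5))*A(2, -12) = (69 - (-12)/5)*5 = (69 - 4*(-⅗))*5 = (69 + 12/5)*5 = (357/5)*5 = 357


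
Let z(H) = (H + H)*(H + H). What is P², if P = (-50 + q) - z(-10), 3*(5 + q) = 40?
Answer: 1755625/9 ≈ 1.9507e+5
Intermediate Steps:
q = 25/3 (q = -5 + (⅓)*40 = -5 + 40/3 = 25/3 ≈ 8.3333)
z(H) = 4*H² (z(H) = (2*H)*(2*H) = 4*H²)
P = -1325/3 (P = (-50 + 25/3) - 4*(-10)² = -125/3 - 4*100 = -125/3 - 1*400 = -125/3 - 400 = -1325/3 ≈ -441.67)
P² = (-1325/3)² = 1755625/9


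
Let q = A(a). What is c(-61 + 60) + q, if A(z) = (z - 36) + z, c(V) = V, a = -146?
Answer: -329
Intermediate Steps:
A(z) = -36 + 2*z (A(z) = (-36 + z) + z = -36 + 2*z)
q = -328 (q = -36 + 2*(-146) = -36 - 292 = -328)
c(-61 + 60) + q = (-61 + 60) - 328 = -1 - 328 = -329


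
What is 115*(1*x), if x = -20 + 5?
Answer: -1725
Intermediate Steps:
x = -15
115*(1*x) = 115*(1*(-15)) = 115*(-15) = -1725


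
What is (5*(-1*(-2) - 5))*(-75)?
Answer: 1125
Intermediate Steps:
(5*(-1*(-2) - 5))*(-75) = (5*(2 - 5))*(-75) = (5*(-3))*(-75) = -15*(-75) = 1125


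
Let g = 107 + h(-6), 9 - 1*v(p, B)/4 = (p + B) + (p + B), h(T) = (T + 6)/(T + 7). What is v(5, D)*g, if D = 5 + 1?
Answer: -5564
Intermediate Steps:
D = 6
h(T) = (6 + T)/(7 + T)
v(p, B) = 36 - 8*B - 8*p (v(p, B) = 36 - 4*((p + B) + (p + B)) = 36 - 4*((B + p) + (B + p)) = 36 - 4*(2*B + 2*p) = 36 + (-8*B - 8*p) = 36 - 8*B - 8*p)
g = 107 (g = 107 + (6 - 6)/(7 - 6) = 107 + 0/1 = 107 + 1*0 = 107 + 0 = 107)
v(5, D)*g = (36 - 8*6 - 8*5)*107 = (36 - 48 - 40)*107 = -52*107 = -5564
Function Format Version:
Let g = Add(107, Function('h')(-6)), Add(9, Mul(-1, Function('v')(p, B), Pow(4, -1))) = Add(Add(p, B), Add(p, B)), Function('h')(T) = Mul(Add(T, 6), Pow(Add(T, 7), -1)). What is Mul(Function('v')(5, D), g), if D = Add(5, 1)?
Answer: -5564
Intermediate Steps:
D = 6
Function('h')(T) = Mul(Pow(Add(7, T), -1), Add(6, T)) (Function('h')(T) = Mul(Add(6, T), Pow(Add(7, T), -1)) = Mul(Pow(Add(7, T), -1), Add(6, T)))
Function('v')(p, B) = Add(36, Mul(-8, B), Mul(-8, p)) (Function('v')(p, B) = Add(36, Mul(-4, Add(Add(p, B), Add(p, B)))) = Add(36, Mul(-4, Add(Add(B, p), Add(B, p)))) = Add(36, Mul(-4, Add(Mul(2, B), Mul(2, p)))) = Add(36, Add(Mul(-8, B), Mul(-8, p))) = Add(36, Mul(-8, B), Mul(-8, p)))
g = 107 (g = Add(107, Mul(Pow(Add(7, -6), -1), Add(6, -6))) = Add(107, Mul(Pow(1, -1), 0)) = Add(107, Mul(1, 0)) = Add(107, 0) = 107)
Mul(Function('v')(5, D), g) = Mul(Add(36, Mul(-8, 6), Mul(-8, 5)), 107) = Mul(Add(36, -48, -40), 107) = Mul(-52, 107) = -5564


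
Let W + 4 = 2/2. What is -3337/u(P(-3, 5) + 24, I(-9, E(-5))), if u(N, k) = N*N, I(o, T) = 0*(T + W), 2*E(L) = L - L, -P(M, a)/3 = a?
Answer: -3337/81 ≈ -41.198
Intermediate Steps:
P(M, a) = -3*a
W = -3 (W = -4 + 2/2 = -4 + 2*(1/2) = -4 + 1 = -3)
E(L) = 0 (E(L) = (L - L)/2 = (1/2)*0 = 0)
I(o, T) = 0 (I(o, T) = 0*(T - 3) = 0*(-3 + T) = 0)
u(N, k) = N**2
-3337/u(P(-3, 5) + 24, I(-9, E(-5))) = -3337/(-3*5 + 24)**2 = -3337/(-15 + 24)**2 = -3337/(9**2) = -3337/81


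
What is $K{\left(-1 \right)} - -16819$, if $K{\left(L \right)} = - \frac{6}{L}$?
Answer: $16825$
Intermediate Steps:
$K{\left(-1 \right)} - -16819 = - \frac{6}{-1} - -16819 = \left(-6\right) \left(-1\right) + 16819 = 6 + 16819 = 16825$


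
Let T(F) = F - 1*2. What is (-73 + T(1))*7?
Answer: -518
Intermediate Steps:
T(F) = -2 + F (T(F) = F - 2 = -2 + F)
(-73 + T(1))*7 = (-73 + (-2 + 1))*7 = (-73 - 1)*7 = -74*7 = -518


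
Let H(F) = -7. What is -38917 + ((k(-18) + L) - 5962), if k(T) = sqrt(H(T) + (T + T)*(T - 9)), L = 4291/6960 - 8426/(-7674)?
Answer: -399490415011/8901840 + sqrt(965) ≈ -44846.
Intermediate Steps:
L = 15262349/8901840 (L = 4291*(1/6960) - 8426*(-1/7674) = 4291/6960 + 4213/3837 = 15262349/8901840 ≈ 1.7145)
k(T) = sqrt(-7 + 2*T*(-9 + T)) (k(T) = sqrt(-7 + (T + T)*(T - 9)) = sqrt(-7 + (2*T)*(-9 + T)) = sqrt(-7 + 2*T*(-9 + T)))
-38917 + ((k(-18) + L) - 5962) = -38917 + ((sqrt(-7 - 18*(-18) + 2*(-18)**2) + 15262349/8901840) - 5962) = -38917 + ((sqrt(-7 + 324 + 2*324) + 15262349/8901840) - 5962) = -38917 + ((sqrt(-7 + 324 + 648) + 15262349/8901840) - 5962) = -38917 + ((sqrt(965) + 15262349/8901840) - 5962) = -38917 + ((15262349/8901840 + sqrt(965)) - 5962) = -38917 + (-53057507731/8901840 + sqrt(965)) = -399490415011/8901840 + sqrt(965)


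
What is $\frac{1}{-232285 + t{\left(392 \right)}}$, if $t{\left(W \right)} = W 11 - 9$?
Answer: $- \frac{1}{227982} \approx -4.3863 \cdot 10^{-6}$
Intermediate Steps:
$t{\left(W \right)} = -9 + 11 W$ ($t{\left(W \right)} = 11 W - 9 = -9 + 11 W$)
$\frac{1}{-232285 + t{\left(392 \right)}} = \frac{1}{-232285 + \left(-9 + 11 \cdot 392\right)} = \frac{1}{-232285 + \left(-9 + 4312\right)} = \frac{1}{-232285 + 4303} = \frac{1}{-227982} = - \frac{1}{227982}$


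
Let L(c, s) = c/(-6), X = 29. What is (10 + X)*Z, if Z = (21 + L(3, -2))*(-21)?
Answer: -33579/2 ≈ -16790.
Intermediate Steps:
L(c, s) = -c/6 (L(c, s) = c*(-1/6) = -c/6)
Z = -861/2 (Z = (21 - 1/6*3)*(-21) = (21 - 1/2)*(-21) = (41/2)*(-21) = -861/2 ≈ -430.50)
(10 + X)*Z = (10 + 29)*(-861/2) = 39*(-861/2) = -33579/2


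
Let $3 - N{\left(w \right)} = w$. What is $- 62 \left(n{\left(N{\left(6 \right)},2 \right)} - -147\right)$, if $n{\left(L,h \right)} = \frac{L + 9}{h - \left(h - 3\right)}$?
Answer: $-9238$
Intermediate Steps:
$N{\left(w \right)} = 3 - w$
$n{\left(L,h \right)} = 3 + \frac{L}{3}$ ($n{\left(L,h \right)} = \frac{9 + L}{h - \left(-3 + h\right)} = \frac{9 + L}{3} = \left(9 + L\right) \frac{1}{3} = 3 + \frac{L}{3}$)
$- 62 \left(n{\left(N{\left(6 \right)},2 \right)} - -147\right) = - 62 \left(\left(3 + \frac{3 - 6}{3}\right) - -147\right) = - 62 \left(\left(3 + \frac{3 - 6}{3}\right) + 147\right) = - 62 \left(\left(3 + \frac{1}{3} \left(-3\right)\right) + 147\right) = - 62 \left(\left(3 - 1\right) + 147\right) = - 62 \left(2 + 147\right) = \left(-62\right) 149 = -9238$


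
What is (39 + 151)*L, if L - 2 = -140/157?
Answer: 33060/157 ≈ 210.57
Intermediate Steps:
L = 174/157 (L = 2 - 140/157 = 174/157 ≈ 1.1083)
(39 + 151)*L = (39 + 151)*(174/157) = 190*(174/157) = 33060/157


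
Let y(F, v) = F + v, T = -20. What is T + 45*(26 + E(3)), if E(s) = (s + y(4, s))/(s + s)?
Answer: 1225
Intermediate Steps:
E(s) = (4 + 2*s)/(2*s) (E(s) = (s + (4 + s))/(s + s) = (4 + 2*s)/((2*s)) = (4 + 2*s)*(1/(2*s)) = (4 + 2*s)/(2*s))
T + 45*(26 + E(3)) = -20 + 45*(26 + (2 + 3)/3) = -20 + 45*(26 + (⅓)*5) = -20 + 45*(26 + 5/3) = -20 + 45*(83/3) = -20 + 1245 = 1225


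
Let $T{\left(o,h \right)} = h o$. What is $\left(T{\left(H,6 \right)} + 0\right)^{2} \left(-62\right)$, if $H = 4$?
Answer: $-35712$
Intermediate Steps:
$\left(T{\left(H,6 \right)} + 0\right)^{2} \left(-62\right) = \left(6 \cdot 4 + 0\right)^{2} \left(-62\right) = \left(24 + 0\right)^{2} \left(-62\right) = 24^{2} \left(-62\right) = 576 \left(-62\right) = -35712$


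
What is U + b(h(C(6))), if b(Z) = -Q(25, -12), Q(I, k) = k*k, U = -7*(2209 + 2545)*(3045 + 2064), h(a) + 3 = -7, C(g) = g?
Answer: -170017446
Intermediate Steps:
h(a) = -10 (h(a) = -3 - 7 = -10)
U = -170017302 (U = -33278*5109 = -7*24288186 = -170017302)
Q(I, k) = k²
b(Z) = -144 (b(Z) = -1*(-12)² = -1*144 = -144)
U + b(h(C(6))) = -170017302 - 144 = -170017446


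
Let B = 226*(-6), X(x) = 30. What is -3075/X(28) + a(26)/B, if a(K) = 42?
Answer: -11586/113 ≈ -102.53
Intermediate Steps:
B = -1356
-3075/X(28) + a(26)/B = -3075/30 + 42/(-1356) = -3075*1/30 + 42*(-1/1356) = -205/2 - 7/226 = -11586/113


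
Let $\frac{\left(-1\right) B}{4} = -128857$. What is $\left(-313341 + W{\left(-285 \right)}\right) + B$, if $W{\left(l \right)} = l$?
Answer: $201802$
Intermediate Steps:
$B = 515428$ ($B = \left(-4\right) \left(-128857\right) = 515428$)
$\left(-313341 + W{\left(-285 \right)}\right) + B = \left(-313341 - 285\right) + 515428 = -313626 + 515428 = 201802$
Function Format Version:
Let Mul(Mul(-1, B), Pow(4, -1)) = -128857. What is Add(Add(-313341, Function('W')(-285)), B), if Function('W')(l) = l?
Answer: 201802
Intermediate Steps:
B = 515428 (B = Mul(-4, -128857) = 515428)
Add(Add(-313341, Function('W')(-285)), B) = Add(Add(-313341, -285), 515428) = Add(-313626, 515428) = 201802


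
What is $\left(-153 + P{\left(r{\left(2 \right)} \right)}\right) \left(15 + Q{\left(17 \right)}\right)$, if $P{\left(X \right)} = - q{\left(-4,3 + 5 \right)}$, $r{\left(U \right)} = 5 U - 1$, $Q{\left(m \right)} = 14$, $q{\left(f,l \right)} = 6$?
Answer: $-4611$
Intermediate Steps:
$r{\left(U \right)} = -1 + 5 U$
$P{\left(X \right)} = -6$ ($P{\left(X \right)} = \left(-1\right) 6 = -6$)
$\left(-153 + P{\left(r{\left(2 \right)} \right)}\right) \left(15 + Q{\left(17 \right)}\right) = \left(-153 - 6\right) \left(15 + 14\right) = \left(-159\right) 29 = -4611$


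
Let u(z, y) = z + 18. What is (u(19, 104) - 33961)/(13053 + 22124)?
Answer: -33924/35177 ≈ -0.96438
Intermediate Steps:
u(z, y) = 18 + z
(u(19, 104) - 33961)/(13053 + 22124) = ((18 + 19) - 33961)/(13053 + 22124) = (37 - 33961)/35177 = -33924*1/35177 = -33924/35177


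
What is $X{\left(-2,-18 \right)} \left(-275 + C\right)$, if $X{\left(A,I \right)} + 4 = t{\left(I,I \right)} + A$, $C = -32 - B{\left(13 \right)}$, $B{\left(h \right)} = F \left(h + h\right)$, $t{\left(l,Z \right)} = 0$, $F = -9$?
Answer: $438$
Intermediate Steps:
$B{\left(h \right)} = - 18 h$ ($B{\left(h \right)} = - 9 \left(h + h\right) = - 9 \cdot 2 h = - 18 h$)
$C = 202$ ($C = -32 - \left(-18\right) 13 = -32 - -234 = -32 + 234 = 202$)
$X{\left(A,I \right)} = -4 + A$ ($X{\left(A,I \right)} = -4 + \left(0 + A\right) = -4 + A$)
$X{\left(-2,-18 \right)} \left(-275 + C\right) = \left(-4 - 2\right) \left(-275 + 202\right) = \left(-6\right) \left(-73\right) = 438$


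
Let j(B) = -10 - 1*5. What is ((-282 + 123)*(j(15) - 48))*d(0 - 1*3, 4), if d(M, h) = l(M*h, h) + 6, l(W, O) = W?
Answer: -60102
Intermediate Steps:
j(B) = -15 (j(B) = -10 - 5 = -15)
d(M, h) = 6 + M*h (d(M, h) = M*h + 6 = 6 + M*h)
((-282 + 123)*(j(15) - 48))*d(0 - 1*3, 4) = ((-282 + 123)*(-15 - 48))*(6 + (0 - 1*3)*4) = (-159*(-63))*(6 + (0 - 3)*4) = 10017*(6 - 3*4) = 10017*(6 - 12) = 10017*(-6) = -60102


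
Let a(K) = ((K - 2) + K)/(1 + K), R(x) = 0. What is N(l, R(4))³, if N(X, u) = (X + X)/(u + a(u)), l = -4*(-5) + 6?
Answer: -17576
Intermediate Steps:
l = 26 (l = 20 + 6 = 26)
a(K) = (-2 + 2*K)/(1 + K) (a(K) = ((-2 + K) + K)/(1 + K) = (-2 + 2*K)/(1 + K))
N(X, u) = 2*X/(u + 2*(-1 + u)/(1 + u)) (N(X, u) = (X + X)/(u + 2*(-1 + u)/(1 + u)) = (2*X)/(u + 2*(-1 + u)/(1 + u)) = 2*X/(u + 2*(-1 + u)/(1 + u)))
N(l, R(4))³ = (2*26*(1 + 0)/(-2 + 0² + 3*0))³ = (2*26*1/(-2 + 0 + 0))³ = (2*26*1/(-2))³ = (2*26*(-½)*1)³ = (-26)³ = -17576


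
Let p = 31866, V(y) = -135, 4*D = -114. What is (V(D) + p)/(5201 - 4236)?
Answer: 31731/965 ≈ 32.882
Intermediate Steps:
D = -57/2 (D = (¼)*(-114) = -57/2 ≈ -28.500)
(V(D) + p)/(5201 - 4236) = (-135 + 31866)/(5201 - 4236) = 31731/965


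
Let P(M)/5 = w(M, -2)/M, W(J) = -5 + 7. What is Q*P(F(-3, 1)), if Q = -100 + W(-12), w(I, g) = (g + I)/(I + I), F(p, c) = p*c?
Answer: 1225/9 ≈ 136.11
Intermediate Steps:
F(p, c) = c*p
W(J) = 2
w(I, g) = (I + g)/(2*I) (w(I, g) = (I + g)/((2*I)) = (I + g)*(1/(2*I)) = (I + g)/(2*I))
P(M) = 5*(-2 + M)/(2*M**2) (P(M) = 5*(((M - 2)/(2*M))/M) = 5*(((-2 + M)/(2*M))/M) = 5*((-2 + M)/(2*M**2)) = 5*(-2 + M)/(2*M**2))
Q = -98 (Q = -100 + 2 = -98)
Q*P(F(-3, 1)) = -245*(-2 + 1*(-3))/(1*(-3))**2 = -245*(-2 - 3)/(-3)**2 = -245*(-5)/9 = -98*(-25/18) = 1225/9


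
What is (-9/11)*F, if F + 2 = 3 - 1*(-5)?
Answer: -54/11 ≈ -4.9091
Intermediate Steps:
F = 6 (F = -2 + (3 - 1*(-5)) = -2 + (3 + 5) = -2 + 8 = 6)
(-9/11)*F = -9/11*6 = -54/11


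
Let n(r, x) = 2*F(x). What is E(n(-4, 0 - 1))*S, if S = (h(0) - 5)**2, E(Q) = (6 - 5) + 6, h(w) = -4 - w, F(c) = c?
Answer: 567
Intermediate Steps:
n(r, x) = 2*x
E(Q) = 7 (E(Q) = 1 + 6 = 7)
S = 81 (S = ((-4 - 1*0) - 5)**2 = ((-4 + 0) - 5)**2 = (-4 - 5)**2 = (-9)**2 = 81)
E(n(-4, 0 - 1))*S = 7*81 = 567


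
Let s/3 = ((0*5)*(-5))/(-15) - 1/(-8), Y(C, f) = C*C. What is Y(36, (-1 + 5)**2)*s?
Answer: 486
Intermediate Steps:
Y(C, f) = C**2
s = 3/8 (s = 3*(((0*5)*(-5))/(-15) - 1/(-8)) = 3*((0*(-5))*(-1/15) - 1*(-1/8)) = 3*(0*(-1/15) + 1/8) = 3*(0 + 1/8) = 3*(1/8) = 3/8 ≈ 0.37500)
Y(36, (-1 + 5)**2)*s = 36**2*(3/8) = 1296*(3/8) = 486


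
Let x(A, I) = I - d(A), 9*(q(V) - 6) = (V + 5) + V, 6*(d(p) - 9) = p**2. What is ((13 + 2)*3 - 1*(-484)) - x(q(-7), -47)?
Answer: 3535/6 ≈ 589.17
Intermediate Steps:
d(p) = 9 + p**2/6
q(V) = 59/9 + 2*V/9 (q(V) = 6 + ((V + 5) + V)/9 = 6 + ((5 + V) + V)/9 = 6 + (5 + 2*V)/9 = 6 + (5/9 + 2*V/9) = 59/9 + 2*V/9)
x(A, I) = -9 + I - A**2/6 (x(A, I) = I - (9 + A**2/6) = I + (-9 - A**2/6) = -9 + I - A**2/6)
((13 + 2)*3 - 1*(-484)) - x(q(-7), -47) = ((13 + 2)*3 - 1*(-484)) - (-9 - 47 - (59/9 + (2/9)*(-7))**2/6) = (15*3 + 484) - (-9 - 47 - (59/9 - 14/9)**2/6) = (45 + 484) - (-9 - 47 - 1/6*5**2) = 529 - (-9 - 47 - 1/6*25) = 529 - (-9 - 47 - 25/6) = 529 - 1*(-361/6) = 529 + 361/6 = 3535/6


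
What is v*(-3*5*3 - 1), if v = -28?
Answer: 1288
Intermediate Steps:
v*(-3*5*3 - 1) = -28*(-3*5*3 - 1) = -28*(-15*3 - 1) = -28*(-45 - 1) = -28*(-46) = 1288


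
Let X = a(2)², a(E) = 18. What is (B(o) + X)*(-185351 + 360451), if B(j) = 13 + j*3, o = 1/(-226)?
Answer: 6667720450/113 ≈ 5.9006e+7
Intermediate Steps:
o = -1/226 ≈ -0.0044248
B(j) = 13 + 3*j
X = 324 (X = 18² = 324)
(B(o) + X)*(-185351 + 360451) = ((13 + 3*(-1/226)) + 324)*(-185351 + 360451) = ((13 - 3/226) + 324)*175100 = (2935/226 + 324)*175100 = (76159/226)*175100 = 6667720450/113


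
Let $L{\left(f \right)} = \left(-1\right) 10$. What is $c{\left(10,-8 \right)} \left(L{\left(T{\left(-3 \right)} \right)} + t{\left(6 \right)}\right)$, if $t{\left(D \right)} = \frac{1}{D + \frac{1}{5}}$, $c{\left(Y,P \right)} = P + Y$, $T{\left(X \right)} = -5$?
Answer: $- \frac{610}{31} \approx -19.677$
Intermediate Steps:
$t{\left(D \right)} = \frac{1}{\frac{1}{5} + D}$ ($t{\left(D \right)} = \frac{1}{D + \frac{1}{5}} = \frac{1}{\frac{1}{5} + D}$)
$L{\left(f \right)} = -10$
$c{\left(10,-8 \right)} \left(L{\left(T{\left(-3 \right)} \right)} + t{\left(6 \right)}\right) = \left(-8 + 10\right) \left(-10 + \frac{5}{1 + 5 \cdot 6}\right) = 2 \left(-10 + \frac{5}{1 + 30}\right) = 2 \left(-10 + \frac{5}{31}\right) = 2 \left(- \frac{305}{31}\right) = - \frac{610}{31}$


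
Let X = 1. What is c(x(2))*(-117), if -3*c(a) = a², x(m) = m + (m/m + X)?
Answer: 624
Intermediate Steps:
x(m) = 2 + m (x(m) = m + (m/m + 1) = m + (1 + 1) = m + 2 = 2 + m)
c(a) = -a²/3
c(x(2))*(-117) = -(2 + 2)²/3*(-117) = -⅓*4²*(-117) = -⅓*16*(-117) = -16/3*(-117) = 624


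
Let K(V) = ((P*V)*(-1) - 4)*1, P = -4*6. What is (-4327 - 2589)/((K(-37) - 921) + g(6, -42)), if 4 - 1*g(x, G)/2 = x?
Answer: 6916/1817 ≈ 3.8063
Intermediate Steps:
P = -24
K(V) = -4 + 24*V (K(V) = (-24*V*(-1) - 4)*1 = (24*V - 4)*1 = (-4 + 24*V)*1 = -4 + 24*V)
g(x, G) = 8 - 2*x
(-4327 - 2589)/((K(-37) - 921) + g(6, -42)) = (-4327 - 2589)/(((-4 + 24*(-37)) - 921) + (8 - 2*6)) = -6916/(((-4 - 888) - 921) + (8 - 12)) = -6916/((-892 - 921) - 4) = -6916/(-1813 - 4) = -6916/(-1817) = -6916*(-1/1817) = 6916/1817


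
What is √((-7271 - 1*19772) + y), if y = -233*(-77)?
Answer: I*√9102 ≈ 95.404*I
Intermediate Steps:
y = 17941
√((-7271 - 1*19772) + y) = √((-7271 - 1*19772) + 17941) = √((-7271 - 19772) + 17941) = √(-27043 + 17941) = √(-9102) = I*√9102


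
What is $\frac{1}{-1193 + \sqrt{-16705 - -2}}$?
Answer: $- \frac{1193}{1439952} - \frac{i \sqrt{16703}}{1439952} \approx -0.0008285 - 8.9753 \cdot 10^{-5} i$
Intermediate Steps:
$\frac{1}{-1193 + \sqrt{-16705 - -2}} = \frac{1}{-1193 + \sqrt{-16705 + 2}} = \frac{1}{-1193 + \sqrt{-16703}} = \frac{1}{-1193 + i \sqrt{16703}}$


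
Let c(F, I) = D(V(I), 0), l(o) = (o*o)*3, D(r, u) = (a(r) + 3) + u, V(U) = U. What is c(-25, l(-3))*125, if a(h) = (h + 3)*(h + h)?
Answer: 202875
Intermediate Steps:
a(h) = 2*h*(3 + h) (a(h) = (3 + h)*(2*h) = 2*h*(3 + h))
D(r, u) = 3 + u + 2*r*(3 + r) (D(r, u) = (2*r*(3 + r) + 3) + u = (3 + 2*r*(3 + r)) + u = 3 + u + 2*r*(3 + r))
l(o) = 3*o**2 (l(o) = o**2*3 = 3*o**2)
c(F, I) = 3 + 2*I*(3 + I) (c(F, I) = 3 + 0 + 2*I*(3 + I) = 3 + 2*I*(3 + I))
c(-25, l(-3))*125 = (3 + 2*(3*(-3)**2)*(3 + 3*(-3)**2))*125 = (3 + 2*(3*9)*(3 + 3*9))*125 = (3 + 2*27*(3 + 27))*125 = (3 + 2*27*30)*125 = (3 + 1620)*125 = 1623*125 = 202875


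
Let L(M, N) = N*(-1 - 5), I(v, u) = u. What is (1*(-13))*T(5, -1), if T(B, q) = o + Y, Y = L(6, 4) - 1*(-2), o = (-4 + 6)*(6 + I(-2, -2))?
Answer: 182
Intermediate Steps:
L(M, N) = -6*N (L(M, N) = N*(-6) = -6*N)
o = 8 (o = (-4 + 6)*(6 - 2) = 2*4 = 8)
Y = -22 (Y = -6*4 - 1*(-2) = -24 + 2 = -22)
T(B, q) = -14 (T(B, q) = 8 - 22 = -14)
(1*(-13))*T(5, -1) = (1*(-13))*(-14) = -13*(-14) = 182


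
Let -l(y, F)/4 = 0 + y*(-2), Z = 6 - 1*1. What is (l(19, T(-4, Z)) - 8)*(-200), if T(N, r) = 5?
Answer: -28800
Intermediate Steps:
Z = 5 (Z = 6 - 1 = 5)
l(y, F) = 8*y (l(y, F) = -4*(0 + y*(-2)) = -4*(0 - 2*y) = -(-8)*y = 8*y)
(l(19, T(-4, Z)) - 8)*(-200) = (8*19 - 8)*(-200) = (152 - 8)*(-200) = 144*(-200) = -28800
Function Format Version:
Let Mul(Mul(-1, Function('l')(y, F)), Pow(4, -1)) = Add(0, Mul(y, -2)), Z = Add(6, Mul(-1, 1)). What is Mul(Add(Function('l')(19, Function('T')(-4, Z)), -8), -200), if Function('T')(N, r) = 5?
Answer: -28800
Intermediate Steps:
Z = 5 (Z = Add(6, -1) = 5)
Function('l')(y, F) = Mul(8, y) (Function('l')(y, F) = Mul(-4, Add(0, Mul(y, -2))) = Mul(-4, Add(0, Mul(-2, y))) = Mul(-4, Mul(-2, y)) = Mul(8, y))
Mul(Add(Function('l')(19, Function('T')(-4, Z)), -8), -200) = Mul(Add(Mul(8, 19), -8), -200) = Mul(Add(152, -8), -200) = Mul(144, -200) = -28800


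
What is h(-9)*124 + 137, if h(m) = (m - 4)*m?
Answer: 14645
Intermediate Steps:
h(m) = m*(-4 + m) (h(m) = (-4 + m)*m = m*(-4 + m))
h(-9)*124 + 137 = -9*(-4 - 9)*124 + 137 = -9*(-13)*124 + 137 = 117*124 + 137 = 14508 + 137 = 14645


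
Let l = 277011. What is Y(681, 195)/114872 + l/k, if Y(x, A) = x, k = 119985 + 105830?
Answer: 31974587607/25939820680 ≈ 1.2326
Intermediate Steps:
k = 225815
Y(681, 195)/114872 + l/k = 681/114872 + 277011/225815 = 31974587607/25939820680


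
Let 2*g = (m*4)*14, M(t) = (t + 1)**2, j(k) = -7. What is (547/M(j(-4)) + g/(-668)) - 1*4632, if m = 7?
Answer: -27757999/6012 ≈ -4617.1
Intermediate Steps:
M(t) = (1 + t)**2
g = 196 (g = ((7*4)*14)/2 = (28*14)/2 = (1/2)*392 = 196)
(547/M(j(-4)) + g/(-668)) - 1*4632 = (547/((1 - 7)**2) + 196/(-668)) - 1*4632 = (547/((-6)**2) + 196*(-1/668)) - 4632 = (547/36 - 49/167) - 4632 = 89585/6012 - 4632 = -27757999/6012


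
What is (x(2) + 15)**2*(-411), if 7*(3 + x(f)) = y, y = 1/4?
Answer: -46676859/784 ≈ -59537.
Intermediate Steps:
y = 1/4 ≈ 0.25000
x(f) = -83/28 (x(f) = -3 + (1/7)*(1/4) = -3 + 1/28 = -83/28)
(x(2) + 15)**2*(-411) = (-83/28 + 15)**2*(-411) = (337/28)**2*(-411) = (113569/784)*(-411) = -46676859/784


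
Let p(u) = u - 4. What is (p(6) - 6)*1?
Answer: -4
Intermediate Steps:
p(u) = -4 + u
(p(6) - 6)*1 = ((-4 + 6) - 6)*1 = (2 - 6)*1 = -4*1 = -4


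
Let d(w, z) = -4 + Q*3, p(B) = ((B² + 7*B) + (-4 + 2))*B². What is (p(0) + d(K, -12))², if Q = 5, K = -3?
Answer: 121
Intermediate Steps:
p(B) = B²*(-2 + B² + 7*B) (p(B) = ((B² + 7*B) - 2)*B² = (-2 + B² + 7*B)*B² = B²*(-2 + B² + 7*B))
d(w, z) = 11 (d(w, z) = -4 + 5*3 = -4 + 15 = 11)
(p(0) + d(K, -12))² = (0²*(-2 + 0² + 7*0) + 11)² = (0*(-2 + 0 + 0) + 11)² = (0*(-2) + 11)² = (0 + 11)² = 11² = 121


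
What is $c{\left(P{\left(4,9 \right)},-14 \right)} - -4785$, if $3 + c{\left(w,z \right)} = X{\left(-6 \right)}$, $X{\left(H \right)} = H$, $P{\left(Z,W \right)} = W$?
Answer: $4776$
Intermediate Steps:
$c{\left(w,z \right)} = -9$ ($c{\left(w,z \right)} = -3 - 6 = -9$)
$c{\left(P{\left(4,9 \right)},-14 \right)} - -4785 = -9 - -4785 = -9 + 4785 = 4776$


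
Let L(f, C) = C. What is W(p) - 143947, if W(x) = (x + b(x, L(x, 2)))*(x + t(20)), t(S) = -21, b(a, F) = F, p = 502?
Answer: 98477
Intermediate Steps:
W(x) = (-21 + x)*(2 + x) (W(x) = (x + 2)*(x - 21) = (2 + x)*(-21 + x) = (-21 + x)*(2 + x))
W(p) - 143947 = (-42 + 502² - 19*502) - 143947 = (-42 + 252004 - 9538) - 143947 = 242424 - 143947 = 98477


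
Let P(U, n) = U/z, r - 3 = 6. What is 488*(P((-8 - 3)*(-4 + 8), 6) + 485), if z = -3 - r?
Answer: 715408/3 ≈ 2.3847e+5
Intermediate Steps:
r = 9 (r = 3 + 6 = 9)
z = -12 (z = -3 - 1*9 = -3 - 9 = -12)
P(U, n) = -U/12 (P(U, n) = U/(-12) = U*(-1/12) = -U/12)
488*(P((-8 - 3)*(-4 + 8), 6) + 485) = 488*(-(-8 - 3)*(-4 + 8)/12 + 485) = 488*(-(-11)*4/12 + 485) = 488*(-1/12*(-44) + 485) = 488*(11/3 + 485) = 488*(1466/3) = 715408/3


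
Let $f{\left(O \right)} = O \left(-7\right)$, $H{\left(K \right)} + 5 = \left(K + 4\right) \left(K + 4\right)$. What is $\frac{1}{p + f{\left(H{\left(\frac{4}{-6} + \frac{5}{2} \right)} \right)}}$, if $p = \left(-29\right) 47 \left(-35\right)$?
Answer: $\frac{36}{1710065} \approx 2.1052 \cdot 10^{-5}$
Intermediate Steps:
$H{\left(K \right)} = -5 + \left(4 + K\right)^{2}$ ($H{\left(K \right)} = -5 + \left(K + 4\right) \left(K + 4\right) = -5 + \left(4 + K\right) \left(4 + K\right) = -5 + \left(4 + K\right)^{2}$)
$f{\left(O \right)} = - 7 O$
$p = 47705$ ($p = \left(-1363\right) \left(-35\right) = 47705$)
$\frac{1}{p + f{\left(H{\left(\frac{4}{-6} + \frac{5}{2} \right)} \right)}} = \frac{1}{47705 - 7 \left(-5 + \left(4 + \left(\frac{4}{-6} + \frac{5}{2}\right)\right)^{2}\right)} = \frac{1}{47705 - 7 \left(-5 + \left(4 + \left(4 \left(- \frac{1}{6}\right) + 5 \cdot \frac{1}{2}\right)\right)^{2}\right)} = \frac{1}{47705 - 7 \left(-5 + \left(4 + \left(- \frac{2}{3} + \frac{5}{2}\right)\right)^{2}\right)} = \frac{1}{47705 - 7 \left(-5 + \left(4 + \frac{11}{6}\right)^{2}\right)} = \frac{1}{47705 - 7 \left(-5 + \left(\frac{35}{6}\right)^{2}\right)} = \frac{1}{47705 - 7 \left(-5 + \frac{1225}{36}\right)} = \frac{1}{47705 - \frac{7315}{36}} = \frac{1}{\frac{1710065}{36}} = \frac{36}{1710065}$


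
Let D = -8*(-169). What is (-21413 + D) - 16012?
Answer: -36073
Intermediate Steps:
D = 1352
(-21413 + D) - 16012 = (-21413 + 1352) - 16012 = -20061 - 16012 = -36073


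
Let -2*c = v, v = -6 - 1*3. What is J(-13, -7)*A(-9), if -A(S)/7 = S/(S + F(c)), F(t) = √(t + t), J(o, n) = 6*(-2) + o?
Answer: 525/2 ≈ 262.50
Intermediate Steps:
v = -9 (v = -6 - 3 = -9)
J(o, n) = -12 + o
c = 9/2 (c = -½*(-9) = 9/2 ≈ 4.5000)
F(t) = √2*√t (F(t) = √(2*t) = √2*√t)
A(S) = -7*S/(3 + S) (A(S) = -7*S/(S + √2*√(9/2)) = -7*S/(S + √2*(3*√2/2)) = -7*S/(S + 3) = -7*S/(3 + S))
J(-13, -7)*A(-9) = (-12 - 13)*(-7*(-9)/(3 - 9)) = -(-175)*(-9)/(-6) = -(-175)*(-9)*(-1)/6 = -25*(-21/2) = 525/2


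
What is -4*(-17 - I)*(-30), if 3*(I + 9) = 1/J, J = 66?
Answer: -31700/33 ≈ -960.61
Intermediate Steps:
I = -1781/198 (I = -9 + (1/3)/66 = -9 + (1/3)*(1/66) = -9 + 1/198 = -1781/198 ≈ -8.9949)
-4*(-17 - I)*(-30) = -4*(-17 - 1*(-1781/198))*(-30) = -4*(-17 + 1781/198)*(-30) = -4*(-1585/198)*(-30) = (3170/99)*(-30) = -31700/33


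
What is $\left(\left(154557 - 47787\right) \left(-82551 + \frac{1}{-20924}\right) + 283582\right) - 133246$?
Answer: $- \frac{92210184202893}{10462} \approx -8.8138 \cdot 10^{9}$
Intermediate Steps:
$\left(\left(154557 - 47787\right) \left(-82551 + \frac{1}{-20924}\right) + 283582\right) - 133246 = \left(106770 \left(-82551 - \frac{1}{20924}\right) + 283582\right) - 133246 = \left(106770 \left(- \frac{1727297125}{20924}\right) + 283582\right) - 133246 = \left(- \frac{92211757018125}{10462} + 283582\right) - 133246 = - \frac{92208790183241}{10462} - 133246 = - \frac{92210184202893}{10462}$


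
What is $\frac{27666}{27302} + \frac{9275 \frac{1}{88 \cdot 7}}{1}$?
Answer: $\frac{1754989}{109208} \approx 16.07$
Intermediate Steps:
$\frac{27666}{27302} + \frac{9275 \frac{1}{88 \cdot 7}}{1} = 27666 \cdot \frac{1}{27302} + \frac{9275}{616} \cdot 1 = \frac{13833}{13651} + 9275 \cdot \frac{1}{616} \cdot 1 = \frac{13833}{13651} + \frac{1325}{88} \cdot 1 = \frac{13833}{13651} + \frac{1325}{88} = \frac{1754989}{109208}$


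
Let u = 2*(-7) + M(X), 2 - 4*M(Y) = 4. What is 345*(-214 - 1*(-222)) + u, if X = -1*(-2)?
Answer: 5491/2 ≈ 2745.5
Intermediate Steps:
X = 2
M(Y) = -½ (M(Y) = ½ - ¼*4 = ½ - 1 = -½)
u = -29/2 (u = 2*(-7) - ½ = -14 - ½ = -29/2 ≈ -14.500)
345*(-214 - 1*(-222)) + u = 345*(-214 - 1*(-222)) - 29/2 = 345*(-214 + 222) - 29/2 = 345*8 - 29/2 = 2760 - 29/2 = 5491/2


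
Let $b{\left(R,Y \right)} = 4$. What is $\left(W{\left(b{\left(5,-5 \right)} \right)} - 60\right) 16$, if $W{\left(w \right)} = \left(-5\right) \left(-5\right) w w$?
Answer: $5440$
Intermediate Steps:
$W{\left(w \right)} = 25 w^{2}$ ($W{\left(w \right)} = 25 w w = 25 w^{2}$)
$\left(W{\left(b{\left(5,-5 \right)} \right)} - 60\right) 16 = \left(25 \cdot 4^{2} - 60\right) 16 = \left(25 \cdot 16 - 60\right) 16 = \left(400 - 60\right) 16 = 340 \cdot 16 = 5440$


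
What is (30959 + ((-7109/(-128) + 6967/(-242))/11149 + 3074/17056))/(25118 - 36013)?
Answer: -2849364115524681/1002733903233920 ≈ -2.8416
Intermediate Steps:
(30959 + ((-7109/(-128) + 6967/(-242))/11149 + 3074/17056))/(25118 - 36013) = (30959 + ((-7109*(-1/128) + 6967*(-1/242))*(1/11149) + 3074*(1/17056)))/(-10895) = (30959 + ((7109/128 - 6967/242)*(1/11149) + 1537/8528))*(-1/10895) = (30959 + ((414301/15488)*(1/11149) + 1537/8528))*(-1/10895) = (30959 + (414301/172675712 + 1537/8528))*(-1/10895) = (30959 + 16808483017/92036154496)*(-1/10895) = (2849364115524681/92036154496)*(-1/10895) = -2849364115524681/1002733903233920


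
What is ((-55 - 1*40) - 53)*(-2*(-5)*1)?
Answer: -1480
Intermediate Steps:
((-55 - 1*40) - 53)*(-2*(-5)*1) = ((-55 - 40) - 53)*(10*1) = (-95 - 53)*10 = -148*10 = -1480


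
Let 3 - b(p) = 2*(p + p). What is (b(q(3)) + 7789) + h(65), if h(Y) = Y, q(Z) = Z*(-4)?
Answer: 7905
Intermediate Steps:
q(Z) = -4*Z
b(p) = 3 - 4*p (b(p) = 3 - 2*(p + p) = 3 - 2*2*p = 3 - 4*p)
(b(q(3)) + 7789) + h(65) = ((3 - (-16)*3) + 7789) + 65 = ((3 - 4*(-12)) + 7789) + 65 = ((3 + 48) + 7789) + 65 = (51 + 7789) + 65 = 7840 + 65 = 7905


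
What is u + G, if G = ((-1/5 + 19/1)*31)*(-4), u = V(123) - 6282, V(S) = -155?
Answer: -43841/5 ≈ -8768.2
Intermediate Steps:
u = -6437 (u = -155 - 6282 = -6437)
G = -11656/5 (G = ((-1*1/5 + 19*1)*31)*(-4) = ((-1/5 + 19)*31)*(-4) = ((94/5)*31)*(-4) = (2914/5)*(-4) = -11656/5 ≈ -2331.2)
u + G = -6437 - 11656/5 = -43841/5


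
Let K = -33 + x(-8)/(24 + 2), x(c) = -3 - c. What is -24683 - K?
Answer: -640905/26 ≈ -24650.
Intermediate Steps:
K = -853/26 (K = -33 + (-3 - 1*(-8))/(24 + 2) = -33 + (-3 + 8)/26 = -33 + 5*(1/26) = -33 + 5/26 = -853/26 ≈ -32.808)
-24683 - K = -24683 - 1*(-853/26) = -24683 + 853/26 = -640905/26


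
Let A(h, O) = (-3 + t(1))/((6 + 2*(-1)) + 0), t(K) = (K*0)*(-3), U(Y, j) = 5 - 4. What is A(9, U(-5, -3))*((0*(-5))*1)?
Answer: 0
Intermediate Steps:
U(Y, j) = 1
t(K) = 0 (t(K) = 0*(-3) = 0)
A(h, O) = -¾ (A(h, O) = (-3 + 0)/((6 + 2*(-1)) + 0) = -3/((6 - 2) + 0) = -3/(4 + 0) = -3/4 = -3*¼ = -¾)
A(9, U(-5, -3))*((0*(-5))*1) = -3*0*(-5)/4 = -0 = -¾*0 = 0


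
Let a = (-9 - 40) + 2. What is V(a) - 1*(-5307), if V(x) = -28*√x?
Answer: 5307 - 28*I*√47 ≈ 5307.0 - 191.96*I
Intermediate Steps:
a = -47 (a = -49 + 2 = -47)
V(a) - 1*(-5307) = -28*I*√47 - 1*(-5307) = -28*I*√47 + 5307 = 5307 - 28*I*√47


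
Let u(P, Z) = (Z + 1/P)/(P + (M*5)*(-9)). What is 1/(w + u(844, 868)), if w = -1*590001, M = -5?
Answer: -902236/532319409643 ≈ -1.6949e-6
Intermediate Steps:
u(P, Z) = (Z + 1/P)/(225 + P) (u(P, Z) = (Z + 1/P)/(P - 5*5*(-9)) = (Z + 1/P)/(P - 25*(-9)) = (Z + 1/P)/(P + 225) = (Z + 1/P)/(225 + P))
w = -590001
1/(w + u(844, 868)) = 1/(-590001 + (1 + 844*868)/(844*(225 + 844))) = 1/(-590001 + (1/844)*(1 + 732592)/1069) = 1/(-590001 + (1/844)*(1/1069)*732593) = 1/(-590001 + 732593/902236) = 1/(-532319409643/902236) = -902236/532319409643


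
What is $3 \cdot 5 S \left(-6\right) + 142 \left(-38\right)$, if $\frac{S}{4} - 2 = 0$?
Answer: $-6116$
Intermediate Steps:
$S = 8$ ($S = 8 + 4 \cdot 0 = 8 + 0 = 8$)
$3 \cdot 5 S \left(-6\right) + 142 \left(-38\right) = 3 \cdot 5 \cdot 8 \left(-6\right) + 142 \left(-38\right) = 15 \cdot 8 \left(-6\right) - 5396 = 120 \left(-6\right) - 5396 = -720 - 5396 = -6116$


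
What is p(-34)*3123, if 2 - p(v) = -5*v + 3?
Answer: -534033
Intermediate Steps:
p(v) = -1 + 5*v (p(v) = 2 - (-5*v + 3) = 2 - (3 - 5*v) = 2 + (-3 + 5*v) = -1 + 5*v)
p(-34)*3123 = (-1 + 5*(-34))*3123 = (-1 - 170)*3123 = -171*3123 = -534033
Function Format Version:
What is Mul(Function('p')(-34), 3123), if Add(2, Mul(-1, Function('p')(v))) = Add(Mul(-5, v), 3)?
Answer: -534033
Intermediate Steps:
Function('p')(v) = Add(-1, Mul(5, v)) (Function('p')(v) = Add(2, Mul(-1, Add(Mul(-5, v), 3))) = Add(2, Mul(-1, Add(3, Mul(-5, v)))) = Add(2, Add(-3, Mul(5, v))) = Add(-1, Mul(5, v)))
Mul(Function('p')(-34), 3123) = Mul(Add(-1, Mul(5, -34)), 3123) = Mul(Add(-1, -170), 3123) = Mul(-171, 3123) = -534033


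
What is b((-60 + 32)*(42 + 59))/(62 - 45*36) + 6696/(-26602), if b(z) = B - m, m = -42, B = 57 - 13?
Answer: -3180035/10361479 ≈ -0.30691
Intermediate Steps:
B = 44
b(z) = 86 (b(z) = 44 - 1*(-42) = 44 + 42 = 86)
b((-60 + 32)*(42 + 59))/(62 - 45*36) + 6696/(-26602) = 86/(62 - 45*36) + 6696/(-26602) = 86/(62 - 1620) + 6696*(-1/26602) = 86/(-1558) - 3348/13301 = 86*(-1/1558) - 3348/13301 = -43/779 - 3348/13301 = -3180035/10361479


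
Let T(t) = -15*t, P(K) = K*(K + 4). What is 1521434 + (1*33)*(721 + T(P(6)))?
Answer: 1515527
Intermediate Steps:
P(K) = K*(4 + K)
1521434 + (1*33)*(721 + T(P(6))) = 1521434 + (1*33)*(721 - 90*(4 + 6)) = 1521434 + 33*(721 - 90*10) = 1521434 + 33*(721 - 15*60) = 1521434 + 33*(721 - 900) = 1521434 + 33*(-179) = 1521434 - 5907 = 1515527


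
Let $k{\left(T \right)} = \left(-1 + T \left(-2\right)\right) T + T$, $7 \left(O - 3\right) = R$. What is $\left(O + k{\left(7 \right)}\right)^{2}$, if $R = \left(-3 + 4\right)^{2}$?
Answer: $\frac{440896}{49} \approx 8997.9$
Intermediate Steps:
$R = 1$ ($R = 1^{2} = 1$)
$O = \frac{22}{7}$ ($O = 3 + \frac{1}{7} \cdot 1 = 3 + \frac{1}{7} = \frac{22}{7} \approx 3.1429$)
$k{\left(T \right)} = T + T \left(-1 - 2 T\right)$ ($k{\left(T \right)} = \left(-1 - 2 T\right) T + T = T \left(-1 - 2 T\right) + T = T + T \left(-1 - 2 T\right)$)
$\left(O + k{\left(7 \right)}\right)^{2} = \left(\frac{22}{7} - 2 \cdot 7^{2}\right)^{2} = \left(\frac{22}{7} - 98\right)^{2} = \left(- \frac{664}{7}\right)^{2} = \frac{440896}{49}$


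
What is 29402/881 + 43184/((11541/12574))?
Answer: 478718466178/10167621 ≈ 47083.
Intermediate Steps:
29402/881 + 43184/((11541/12574)) = 29402*(1/881) + 43184/((11541*(1/12574))) = 29402/881 + 43184/(11541/12574) = 29402/881 + 43184*(12574/11541) = 29402/881 + 542995616/11541 = 478718466178/10167621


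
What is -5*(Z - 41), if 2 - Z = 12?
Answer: 255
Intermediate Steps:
Z = -10 (Z = 2 - 1*12 = 2 - 12 = -10)
-5*(Z - 41) = -5*(-10 - 41) = -5*(-51) = 255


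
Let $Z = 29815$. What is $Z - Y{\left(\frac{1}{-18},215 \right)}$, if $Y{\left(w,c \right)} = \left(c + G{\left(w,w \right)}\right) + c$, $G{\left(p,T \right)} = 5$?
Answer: $29380$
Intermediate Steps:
$Y{\left(w,c \right)} = 5 + 2 c$ ($Y{\left(w,c \right)} = \left(c + 5\right) + c = \left(5 + c\right) + c = 5 + 2 c$)
$Z - Y{\left(\frac{1}{-18},215 \right)} = 29815 - \left(5 + 2 \cdot 215\right) = 29815 - \left(5 + 430\right) = 29815 - 435 = 29380$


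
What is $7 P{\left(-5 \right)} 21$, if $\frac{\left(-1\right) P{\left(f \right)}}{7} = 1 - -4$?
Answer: $-5145$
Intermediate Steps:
$P{\left(f \right)} = -35$ ($P{\left(f \right)} = - 7 \left(1 - -4\right) = - 7 \left(1 + 4\right) = \left(-7\right) 5 = -35$)
$7 P{\left(-5 \right)} 21 = 7 \left(-35\right) 21 = \left(-245\right) 21 = -5145$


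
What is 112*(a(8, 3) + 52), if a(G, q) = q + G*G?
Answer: 13328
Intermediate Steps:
a(G, q) = q + G**2
112*(a(8, 3) + 52) = 112*((3 + 8**2) + 52) = 112*((3 + 64) + 52) = 112*(67 + 52) = 112*119 = 13328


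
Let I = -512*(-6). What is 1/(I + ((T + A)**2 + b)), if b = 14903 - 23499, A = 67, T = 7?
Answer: -1/48 ≈ -0.020833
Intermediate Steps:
b = -8596
I = 3072
1/(I + ((T + A)**2 + b)) = 1/(3072 + ((7 + 67)**2 - 8596)) = 1/(3072 + (74**2 - 8596)) = 1/(3072 + (5476 - 8596)) = 1/(3072 - 3120) = 1/(-48) = -1/48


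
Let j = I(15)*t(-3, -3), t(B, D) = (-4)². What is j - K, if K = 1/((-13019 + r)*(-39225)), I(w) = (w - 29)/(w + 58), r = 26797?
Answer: -121059019127/39452269650 ≈ -3.0685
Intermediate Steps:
I(w) = (-29 + w)/(58 + w)
t(B, D) = 16
K = -1/540442050 (K = 1/((-13019 + 26797)*(-39225)) = -1/39225/13778 = (1/13778)*(-1/39225) = -1/540442050 ≈ -1.8503e-9)
j = -224/73 (j = ((-29 + 15)/(58 + 15))*16 = (-14/73)*16 = ((1/73)*(-14))*16 = -14/73*16 = -224/73 ≈ -3.0685)
j - K = -224/73 - 1*(-1/540442050) = -224/73 + 1/540442050 = -121059019127/39452269650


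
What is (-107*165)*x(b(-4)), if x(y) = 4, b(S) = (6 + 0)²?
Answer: -70620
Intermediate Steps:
b(S) = 36 (b(S) = 6² = 36)
(-107*165)*x(b(-4)) = -107*165*4 = -17655*4 = -70620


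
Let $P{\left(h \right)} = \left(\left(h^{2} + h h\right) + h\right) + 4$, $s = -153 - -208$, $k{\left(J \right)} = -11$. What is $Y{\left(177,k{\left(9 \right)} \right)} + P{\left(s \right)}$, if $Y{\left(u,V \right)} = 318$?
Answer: $6427$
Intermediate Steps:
$s = 55$ ($s = -153 + 208 = 55$)
$P{\left(h \right)} = 4 + h + 2 h^{2}$ ($P{\left(h \right)} = \left(\left(h^{2} + h^{2}\right) + h\right) + 4 = \left(2 h^{2} + h\right) + 4 = \left(h + 2 h^{2}\right) + 4 = 4 + h + 2 h^{2}$)
$Y{\left(177,k{\left(9 \right)} \right)} + P{\left(s \right)} = 318 + \left(4 + 55 + 2 \cdot 55^{2}\right) = 318 + \left(4 + 55 + 2 \cdot 3025\right) = 318 + \left(4 + 55 + 6050\right) = 318 + 6109 = 6427$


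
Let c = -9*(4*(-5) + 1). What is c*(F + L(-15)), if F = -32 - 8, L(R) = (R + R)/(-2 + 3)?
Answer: -11970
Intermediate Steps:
L(R) = 2*R (L(R) = (2*R)/1 = (2*R)*1 = 2*R)
F = -40
c = 171 (c = -9*(-20 + 1) = -9*(-19) = 171)
c*(F + L(-15)) = 171*(-40 + 2*(-15)) = 171*(-40 - 30) = 171*(-70) = -11970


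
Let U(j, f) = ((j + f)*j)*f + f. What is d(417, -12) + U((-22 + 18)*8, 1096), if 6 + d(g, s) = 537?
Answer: -37314981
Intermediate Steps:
U(j, f) = f + f*j*(f + j) (U(j, f) = ((f + j)*j)*f + f = (j*(f + j))*f + f = f*j*(f + j) + f = f + f*j*(f + j))
d(g, s) = 531 (d(g, s) = -6 + 537 = 531)
d(417, -12) + U((-22 + 18)*8, 1096) = 531 + 1096*(1 + ((-22 + 18)*8)**2 + 1096*((-22 + 18)*8)) = 531 + 1096*(1 + (-4*8)**2 + 1096*(-4*8)) = 531 + 1096*(1 + (-32)**2 + 1096*(-32)) = 531 + 1096*(1 + 1024 - 35072) = 531 + 1096*(-34047) = 531 - 37315512 = -37314981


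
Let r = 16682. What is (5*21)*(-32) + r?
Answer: 13322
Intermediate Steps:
(5*21)*(-32) + r = (5*21)*(-32) + 16682 = 105*(-32) + 16682 = -3360 + 16682 = 13322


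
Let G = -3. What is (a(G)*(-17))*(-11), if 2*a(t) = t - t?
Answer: 0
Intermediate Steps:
a(t) = 0 (a(t) = (t - t)/2 = (½)*0 = 0)
(a(G)*(-17))*(-11) = (0*(-17))*(-11) = 0*(-11) = 0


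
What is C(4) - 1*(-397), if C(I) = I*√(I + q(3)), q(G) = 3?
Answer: 397 + 4*√7 ≈ 407.58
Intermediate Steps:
C(I) = I*√(3 + I) (C(I) = I*√(I + 3) = I*√(3 + I))
C(4) - 1*(-397) = 4*√(3 + 4) - 1*(-397) = 4*√7 + 397 = 397 + 4*√7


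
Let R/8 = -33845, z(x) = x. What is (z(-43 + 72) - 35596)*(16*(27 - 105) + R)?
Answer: 9674508536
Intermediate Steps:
R = -270760 (R = 8*(-33845) = -270760)
(z(-43 + 72) - 35596)*(16*(27 - 105) + R) = ((-43 + 72) - 35596)*(16*(27 - 105) - 270760) = (29 - 35596)*(16*(-78) - 270760) = -35567*(-1248 - 270760) = -35567*(-272008) = 9674508536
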